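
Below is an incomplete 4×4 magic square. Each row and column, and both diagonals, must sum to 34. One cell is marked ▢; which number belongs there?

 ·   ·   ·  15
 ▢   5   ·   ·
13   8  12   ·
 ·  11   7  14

16

From row 3, 34 − (13 + 8 + 12) gives (3,4) = 1.
The remaining cell in row 4 is (4,1) = 34 − 32 = 2.
Column 2 needs 34; the known cells sum to 24, so (1,2) = 10.
Column 4 needs 34; the known cells sum to 30, so (2,4) = 4.
Main diagonal: 5 + 12 + 14 + ? = 34, so (1,1) = 3.
Anti-diagonal: 15 + 8 + 2 + ? = 34, so (2,3) = 9.
Row 1 needs 34; the known cells sum to 28, so (1,3) = 6.
Row 2 must total 34; the given cells sum to 18, so (2,1) = 16.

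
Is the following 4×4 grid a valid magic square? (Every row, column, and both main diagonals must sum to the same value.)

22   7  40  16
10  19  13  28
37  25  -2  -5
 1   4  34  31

Row 1: 22 + 7 + 40 + 16 = 85.
Row 2: 10 + 19 + 13 + 28 = 70.
Row 3: 37 + 25 + (-2) + (-5) = 55.
Row 4: 1 + 4 + 34 + 31 = 70.
Column 1: 22 + 10 + 37 + 1 = 70.
Column 2: 7 + 19 + 25 + 4 = 55.
Column 3: 40 + 13 + (-2) + 34 = 85.
Column 4: 16 + 28 + (-5) + 31 = 70.
Main diagonal: 22 + 19 + (-2) + 31 = 70.
Anti-diagonal: 16 + 13 + 25 + 1 = 55.

No — column 4 sums to 70 but column 3 sums to 85.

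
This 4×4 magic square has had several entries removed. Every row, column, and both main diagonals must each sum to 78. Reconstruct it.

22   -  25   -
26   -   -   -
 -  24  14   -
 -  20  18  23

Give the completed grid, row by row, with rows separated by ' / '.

Row 4 needs 78; the known cells sum to 61, so (4,1) = 17.
Column 1: 22 + 26 + 17 + ? = 78, so (3,1) = 13.
Column 3 must total 78; the given cells sum to 57, so (2,3) = 21.
The remaining cell in main diagonal is (2,2) = 78 − 59 = 19.
Anti-diagonal: 21 + 24 + 17 + ? = 78, so (1,4) = 16.
Row 1: 22 + 25 + 16 + ? = 78, so (1,2) = 15.
Row 2: 26 + 19 + 21 + ? = 78, so (2,4) = 12.
Using row 3: 13 + 24 + 14 + ? → (3,4) = 78 − 51 = 27.

22 15 25 16 / 26 19 21 12 / 13 24 14 27 / 17 20 18 23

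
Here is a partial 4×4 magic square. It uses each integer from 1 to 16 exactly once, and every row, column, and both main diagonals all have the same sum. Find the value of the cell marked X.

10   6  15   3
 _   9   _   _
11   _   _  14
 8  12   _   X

The entries are 1 through 16, which sum to 136, so each line sums to 136/4 = 34.
From column 1, 34 − (10 + 11 + 8) gives (2,1) = 5.
Using column 2: 6 + 9 + 12 + ? → (3,2) = 34 − 27 = 7.
Anti-diagonal: 3 + 7 + 8 + ? = 34, so (2,3) = 16.
Row 2: 5 + 9 + 16 + ? = 34, so (2,4) = 4.
The remaining cell in row 3 is (3,3) = 34 − 32 = 2.
Column 3 needs 34; the known cells sum to 33, so (4,3) = 1.
Using column 4: 3 + 4 + 14 + ? → (4,4) = 34 − 21 = 13.

13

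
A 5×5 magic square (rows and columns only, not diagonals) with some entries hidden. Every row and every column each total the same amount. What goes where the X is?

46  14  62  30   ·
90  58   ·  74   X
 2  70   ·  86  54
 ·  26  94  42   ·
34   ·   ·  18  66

Column 4 is complete and sums to 250; that is the magic constant.
Using row 1: 46 + 14 + 62 + 30 + ? → (1,5) = 250 − 152 = 98.
Row 3 must total 250; the given cells sum to 212, so (3,3) = 38.
From column 1, 250 − (46 + 90 + 2 + 34) gives (4,1) = 78.
The remaining cell in column 2 is (5,2) = 250 − 168 = 82.
The remaining cell in row 4 is (4,5) = 250 − 240 = 10.
Row 5 needs 250; the known cells sum to 200, so (5,3) = 50.
From column 3, 250 − (62 + 38 + 94 + 50) gives (2,3) = 6.
From column 5, 250 − (98 + 54 + 10 + 66) gives (2,5) = 22.

22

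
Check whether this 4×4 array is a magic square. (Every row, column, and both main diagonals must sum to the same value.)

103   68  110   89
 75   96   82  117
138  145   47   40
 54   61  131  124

Row 1: 103 + 68 + 110 + 89 = 370.
Row 2: 75 + 96 + 82 + 117 = 370.
Row 3: 138 + 145 + 47 + 40 = 370.
Row 4: 54 + 61 + 131 + 124 = 370.
Column 1: 103 + 75 + 138 + 54 = 370.
Column 2: 68 + 96 + 145 + 61 = 370.
Column 3: 110 + 82 + 47 + 131 = 370.
Column 4: 89 + 117 + 40 + 124 = 370.
Main diagonal: 103 + 96 + 47 + 124 = 370.
Anti-diagonal: 89 + 82 + 145 + 54 = 370.
All lines sum to 370.

Yes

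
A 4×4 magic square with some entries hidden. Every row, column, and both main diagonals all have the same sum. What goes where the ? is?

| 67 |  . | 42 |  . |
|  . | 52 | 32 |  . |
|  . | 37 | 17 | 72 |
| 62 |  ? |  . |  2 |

Main diagonal is complete and sums to 138; that is the magic constant.
Row 3 needs 138; the known cells sum to 126, so (3,1) = 12.
Column 1 must total 138; the given cells sum to 141, so (2,1) = -3.
The remaining cell in column 3 is (4,3) = 138 − 91 = 47.
Anti-diagonal: 32 + 37 + 62 + ? = 138, so (1,4) = 7.
The remaining cell in row 1 is (1,2) = 138 − 116 = 22.
The remaining cell in row 2 is (2,4) = 138 − 81 = 57.
Row 4: 62 + 47 + 2 + ? = 138, so (4,2) = 27.

27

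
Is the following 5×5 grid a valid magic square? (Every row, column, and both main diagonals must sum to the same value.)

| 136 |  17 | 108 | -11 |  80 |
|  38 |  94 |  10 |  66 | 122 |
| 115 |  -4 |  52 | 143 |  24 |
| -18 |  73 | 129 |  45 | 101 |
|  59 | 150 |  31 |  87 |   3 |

Yes

Row 1: 136 + 17 + 108 + (-11) + 80 = 330.
Row 2: 38 + 94 + 10 + 66 + 122 = 330.
Row 3: 115 + (-4) + 52 + 143 + 24 = 330.
Row 4: -18 + 73 + 129 + 45 + 101 = 330.
Row 5: 59 + 150 + 31 + 87 + 3 = 330.
Column 1: 136 + 38 + 115 + (-18) + 59 = 330.
Column 2: 17 + 94 + (-4) + 73 + 150 = 330.
Column 3: 108 + 10 + 52 + 129 + 31 = 330.
Column 4: -11 + 66 + 143 + 45 + 87 = 330.
Column 5: 80 + 122 + 24 + 101 + 3 = 330.
Main diagonal: 136 + 94 + 52 + 45 + 3 = 330.
Anti-diagonal: 80 + 66 + 52 + 73 + 59 = 330.
All lines sum to 330.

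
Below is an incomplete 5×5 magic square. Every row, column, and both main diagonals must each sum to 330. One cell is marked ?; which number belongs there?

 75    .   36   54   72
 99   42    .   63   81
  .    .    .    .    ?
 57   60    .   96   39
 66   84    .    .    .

90

Row 1 must total 330; the given cells sum to 237, so (1,2) = 93.
Using row 2: 99 + 42 + 63 + 81 + ? → (2,3) = 330 − 285 = 45.
Using row 4: 57 + 60 + 96 + 39 + ? → (4,3) = 330 − 252 = 78.
Column 1 needs 330; the known cells sum to 297, so (3,1) = 33.
Using column 2: 93 + 42 + 60 + 84 + ? → (3,2) = 330 − 279 = 51.
From anti-diagonal, 330 − (72 + 63 + 60 + 66) gives (3,3) = 69.
The remaining cell in column 3 is (5,3) = 330 − 228 = 102.
Using main diagonal: 75 + 42 + 69 + 96 + ? → (5,5) = 330 − 282 = 48.
From row 5, 330 − (66 + 84 + 102 + 48) gives (5,4) = 30.
Column 4: 54 + 63 + 96 + 30 + ? = 330, so (3,4) = 87.
Column 5 needs 330; the known cells sum to 240, so (3,5) = 90.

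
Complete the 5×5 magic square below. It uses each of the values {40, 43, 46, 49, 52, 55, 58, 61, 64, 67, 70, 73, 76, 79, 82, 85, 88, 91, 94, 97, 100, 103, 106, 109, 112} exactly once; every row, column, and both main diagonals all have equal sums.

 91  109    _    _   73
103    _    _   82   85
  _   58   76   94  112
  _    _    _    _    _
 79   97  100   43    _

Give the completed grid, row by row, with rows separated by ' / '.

The 25 entries sum to 1900, so each line sums to 1900/5 = 380.
From row 3, 380 − (58 + 76 + 94 + 112) gives (3,1) = 40.
The remaining cell in row 5 is (5,5) = 380 − 319 = 61.
Column 1 must total 380; the given cells sum to 313, so (4,1) = 67.
Column 5: 73 + 85 + 112 + 61 + ? = 380, so (4,5) = 49.
From anti-diagonal, 380 − (73 + 82 + 76 + 79) gives (4,2) = 70.
Using column 2: 109 + 58 + 70 + 97 + ? → (2,2) = 380 − 334 = 46.
The remaining cell in main diagonal is (4,4) = 380 − 274 = 106.
Row 2 must total 380; the given cells sum to 316, so (2,3) = 64.
From row 4, 380 − (67 + 70 + 106 + 49) gives (4,3) = 88.
Column 3 must total 380; the given cells sum to 328, so (1,3) = 52.
From column 4, 380 − (82 + 94 + 106 + 43) gives (1,4) = 55.

91 109 52 55 73 / 103 46 64 82 85 / 40 58 76 94 112 / 67 70 88 106 49 / 79 97 100 43 61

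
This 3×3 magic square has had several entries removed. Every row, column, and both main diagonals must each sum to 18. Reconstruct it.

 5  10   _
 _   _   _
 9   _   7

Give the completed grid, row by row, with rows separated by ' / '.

5 10 3 / 4 6 8 / 9 2 7

Row 1 must total 18; the given cells sum to 15, so (1,3) = 3.
The remaining cell in row 3 is (3,2) = 18 − 16 = 2.
Column 1 must total 18; the given cells sum to 14, so (2,1) = 4.
Column 2 needs 18; the known cells sum to 12, so (2,2) = 6.
Column 3: 3 + 7 + ? = 18, so (2,3) = 8.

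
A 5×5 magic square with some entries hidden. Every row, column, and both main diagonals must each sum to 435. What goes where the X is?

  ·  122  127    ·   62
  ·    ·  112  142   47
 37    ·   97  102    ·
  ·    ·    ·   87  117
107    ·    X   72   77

The remaining cell in column 4 is (1,4) = 435 − 403 = 32.
From column 5, 435 − (62 + 47 + 117 + 77) gives (3,5) = 132.
The remaining cell in anti-diagonal is (4,2) = 435 − 408 = 27.
Row 1 needs 435; the known cells sum to 343, so (1,1) = 92.
Using row 3: 37 + 97 + 102 + 132 + ? → (3,2) = 435 − 368 = 67.
Main diagonal needs 435; the known cells sum to 353, so (2,2) = 82.
Row 2 needs 435; the known cells sum to 383, so (2,1) = 52.
Column 1 must total 435; the given cells sum to 288, so (4,1) = 147.
Column 2 needs 435; the known cells sum to 298, so (5,2) = 137.
Row 4 must total 435; the given cells sum to 378, so (4,3) = 57.
Row 5: 107 + 137 + 72 + 77 + ? = 435, so (5,3) = 42.

42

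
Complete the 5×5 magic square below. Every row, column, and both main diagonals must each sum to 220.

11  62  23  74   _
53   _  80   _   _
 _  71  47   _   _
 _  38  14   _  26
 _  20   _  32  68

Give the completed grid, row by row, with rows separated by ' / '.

11 62 23 74 50 / 53 29 80 41 17 / 35 71 47 8 59 / 77 38 14 65 26 / 44 20 56 32 68

Using row 1: 11 + 62 + 23 + 74 + ? → (1,5) = 220 − 170 = 50.
From column 2, 220 − (62 + 71 + 38 + 20) gives (2,2) = 29.
Column 3 must total 220; the given cells sum to 164, so (5,3) = 56.
Main diagonal needs 220; the known cells sum to 155, so (4,4) = 65.
Row 4 needs 220; the known cells sum to 143, so (4,1) = 77.
Using row 5: 20 + 56 + 32 + 68 + ? → (5,1) = 220 − 176 = 44.
From column 1, 220 − (11 + 53 + 77 + 44) gives (3,1) = 35.
Anti-diagonal needs 220; the known cells sum to 179, so (2,4) = 41.
Row 2 must total 220; the given cells sum to 203, so (2,5) = 17.
From column 4, 220 − (74 + 41 + 65 + 32) gives (3,4) = 8.
Column 5 needs 220; the known cells sum to 161, so (3,5) = 59.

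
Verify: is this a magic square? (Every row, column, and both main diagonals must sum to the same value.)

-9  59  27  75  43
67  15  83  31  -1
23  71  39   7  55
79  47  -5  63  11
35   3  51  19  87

Row 1: -9 + 59 + 27 + 75 + 43 = 195.
Row 2: 67 + 15 + 83 + 31 + (-1) = 195.
Row 3: 23 + 71 + 39 + 7 + 55 = 195.
Row 4: 79 + 47 + (-5) + 63 + 11 = 195.
Row 5: 35 + 3 + 51 + 19 + 87 = 195.
Column 1: -9 + 67 + 23 + 79 + 35 = 195.
Column 2: 59 + 15 + 71 + 47 + 3 = 195.
Column 3: 27 + 83 + 39 + (-5) + 51 = 195.
Column 4: 75 + 31 + 7 + 63 + 19 = 195.
Column 5: 43 + (-1) + 55 + 11 + 87 = 195.
Main diagonal: -9 + 15 + 39 + 63 + 87 = 195.
Anti-diagonal: 43 + 31 + 39 + 47 + 35 = 195.
All lines sum to 195.

Yes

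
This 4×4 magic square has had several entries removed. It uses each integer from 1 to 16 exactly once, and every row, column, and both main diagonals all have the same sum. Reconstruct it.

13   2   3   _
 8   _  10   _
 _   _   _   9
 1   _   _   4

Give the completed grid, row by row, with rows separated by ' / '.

13 2 3 16 / 8 11 10 5 / 12 7 6 9 / 1 14 15 4

The entries are 1 through 16, which sum to 136, so each line sums to 136/4 = 34.
From row 1, 34 − (13 + 2 + 3) gives (1,4) = 16.
Using column 1: 13 + 8 + 1 + ? → (3,1) = 34 − 22 = 12.
Column 4: 16 + 9 + 4 + ? = 34, so (2,4) = 5.
Anti-diagonal must total 34; the given cells sum to 27, so (3,2) = 7.
Row 2: 8 + 10 + 5 + ? = 34, so (2,2) = 11.
Using row 3: 12 + 7 + 9 + ? → (3,3) = 34 − 28 = 6.
The remaining cell in column 2 is (4,2) = 34 − 20 = 14.
The remaining cell in column 3 is (4,3) = 34 − 19 = 15.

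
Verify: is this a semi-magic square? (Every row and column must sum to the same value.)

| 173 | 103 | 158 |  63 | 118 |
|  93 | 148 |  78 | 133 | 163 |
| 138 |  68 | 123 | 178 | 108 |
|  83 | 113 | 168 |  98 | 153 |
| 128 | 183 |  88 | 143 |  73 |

Yes

Row 1: 173 + 103 + 158 + 63 + 118 = 615.
Row 2: 93 + 148 + 78 + 133 + 163 = 615.
Row 3: 138 + 68 + 123 + 178 + 108 = 615.
Row 4: 83 + 113 + 168 + 98 + 153 = 615.
Row 5: 128 + 183 + 88 + 143 + 73 = 615.
Column 1: 173 + 93 + 138 + 83 + 128 = 615.
Column 2: 103 + 148 + 68 + 113 + 183 = 615.
Column 3: 158 + 78 + 123 + 168 + 88 = 615.
Column 4: 63 + 133 + 178 + 98 + 143 = 615.
Column 5: 118 + 163 + 108 + 153 + 73 = 615.
All lines sum to 615.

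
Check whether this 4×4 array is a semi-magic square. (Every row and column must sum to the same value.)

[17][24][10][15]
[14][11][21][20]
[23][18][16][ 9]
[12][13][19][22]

Row 1: 17 + 24 + 10 + 15 = 66.
Row 2: 14 + 11 + 21 + 20 = 66.
Row 3: 23 + 18 + 16 + 9 = 66.
Row 4: 12 + 13 + 19 + 22 = 66.
Column 1: 17 + 14 + 23 + 12 = 66.
Column 2: 24 + 11 + 18 + 13 = 66.
Column 3: 10 + 21 + 16 + 19 = 66.
Column 4: 15 + 20 + 9 + 22 = 66.
All lines sum to 66.

Yes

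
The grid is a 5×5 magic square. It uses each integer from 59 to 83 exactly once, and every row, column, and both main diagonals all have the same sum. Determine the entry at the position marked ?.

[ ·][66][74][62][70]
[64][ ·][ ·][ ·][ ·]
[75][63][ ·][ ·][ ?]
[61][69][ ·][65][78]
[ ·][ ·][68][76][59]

67

The entries are 59 through 83, which sum to 1775, so each line sums to 1775/5 = 355.
The remaining cell in row 1 is (1,1) = 355 − 272 = 83.
Using row 4: 61 + 69 + 65 + 78 + ? → (4,3) = 355 − 273 = 82.
From column 1, 355 − (83 + 64 + 75 + 61) gives (5,1) = 72.
From row 5, 355 − (72 + 68 + 76 + 59) gives (5,2) = 80.
Column 2 needs 355; the known cells sum to 278, so (2,2) = 77.
Using main diagonal: 83 + 77 + 65 + 59 + ? → (3,3) = 355 − 284 = 71.
From anti-diagonal, 355 − (70 + 71 + 69 + 72) gives (2,4) = 73.
Column 3: 74 + 71 + 82 + 68 + ? = 355, so (2,3) = 60.
Column 4 needs 355; the known cells sum to 276, so (3,4) = 79.
From row 2, 355 − (64 + 77 + 60 + 73) gives (2,5) = 81.
Row 3 needs 355; the known cells sum to 288, so (3,5) = 67.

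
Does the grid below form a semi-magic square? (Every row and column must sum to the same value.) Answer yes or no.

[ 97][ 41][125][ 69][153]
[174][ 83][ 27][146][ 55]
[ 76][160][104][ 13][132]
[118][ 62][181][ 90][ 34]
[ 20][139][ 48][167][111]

Yes

Row 1: 97 + 41 + 125 + 69 + 153 = 485.
Row 2: 174 + 83 + 27 + 146 + 55 = 485.
Row 3: 76 + 160 + 104 + 13 + 132 = 485.
Row 4: 118 + 62 + 181 + 90 + 34 = 485.
Row 5: 20 + 139 + 48 + 167 + 111 = 485.
Column 1: 97 + 174 + 76 + 118 + 20 = 485.
Column 2: 41 + 83 + 160 + 62 + 139 = 485.
Column 3: 125 + 27 + 104 + 181 + 48 = 485.
Column 4: 69 + 146 + 13 + 90 + 167 = 485.
Column 5: 153 + 55 + 132 + 34 + 111 = 485.
All lines sum to 485.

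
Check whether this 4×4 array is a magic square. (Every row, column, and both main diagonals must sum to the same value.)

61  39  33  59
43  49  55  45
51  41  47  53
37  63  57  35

Yes

Row 1: 61 + 39 + 33 + 59 = 192.
Row 2: 43 + 49 + 55 + 45 = 192.
Row 3: 51 + 41 + 47 + 53 = 192.
Row 4: 37 + 63 + 57 + 35 = 192.
Column 1: 61 + 43 + 51 + 37 = 192.
Column 2: 39 + 49 + 41 + 63 = 192.
Column 3: 33 + 55 + 47 + 57 = 192.
Column 4: 59 + 45 + 53 + 35 = 192.
Main diagonal: 61 + 49 + 47 + 35 = 192.
Anti-diagonal: 59 + 55 + 41 + 37 = 192.
All lines sum to 192.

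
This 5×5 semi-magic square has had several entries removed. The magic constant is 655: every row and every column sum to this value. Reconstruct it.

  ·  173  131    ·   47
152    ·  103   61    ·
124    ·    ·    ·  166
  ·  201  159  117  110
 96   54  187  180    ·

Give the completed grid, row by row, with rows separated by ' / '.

215 173 131 89 47 / 152 145 103 61 194 / 124 82 75 208 166 / 68 201 159 117 110 / 96 54 187 180 138

From row 4, 655 − (201 + 159 + 117 + 110) gives (4,1) = 68.
Row 5 needs 655; the known cells sum to 517, so (5,5) = 138.
Column 1 must total 655; the given cells sum to 440, so (1,1) = 215.
The remaining cell in column 3 is (3,3) = 655 − 580 = 75.
Column 5 must total 655; the given cells sum to 461, so (2,5) = 194.
Using row 1: 215 + 173 + 131 + 47 + ? → (1,4) = 655 − 566 = 89.
Row 2 needs 655; the known cells sum to 510, so (2,2) = 145.
Using column 2: 173 + 145 + 201 + 54 + ? → (3,2) = 655 − 573 = 82.
Column 4 must total 655; the given cells sum to 447, so (3,4) = 208.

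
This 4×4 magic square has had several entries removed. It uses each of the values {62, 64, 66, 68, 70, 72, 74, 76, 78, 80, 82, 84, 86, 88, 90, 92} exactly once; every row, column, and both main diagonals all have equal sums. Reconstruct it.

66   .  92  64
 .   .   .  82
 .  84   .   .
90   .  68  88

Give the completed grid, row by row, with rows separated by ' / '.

The 16 entries sum to 1232, so each line sums to 1232/4 = 308.
The remaining cell in row 1 is (1,2) = 308 − 222 = 86.
Row 4 must total 308; the given cells sum to 246, so (4,2) = 62.
The remaining cell in column 2 is (2,2) = 308 − 232 = 76.
Column 4 needs 308; the known cells sum to 234, so (3,4) = 74.
Main diagonal: 66 + 76 + 88 + ? = 308, so (3,3) = 78.
Using anti-diagonal: 64 + 84 + 90 + ? → (2,3) = 308 − 238 = 70.
Row 2 must total 308; the given cells sum to 228, so (2,1) = 80.
From row 3, 308 − (84 + 78 + 74) gives (3,1) = 72.

66 86 92 64 / 80 76 70 82 / 72 84 78 74 / 90 62 68 88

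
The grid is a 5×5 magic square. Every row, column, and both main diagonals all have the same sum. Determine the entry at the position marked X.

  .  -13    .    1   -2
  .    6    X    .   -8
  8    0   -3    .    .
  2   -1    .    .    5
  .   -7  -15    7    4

Column 2 is complete and sums to -15; that is the magic constant.
Row 5 must total -15; the given cells sum to -11, so (5,1) = -4.
Using column 5: -2 + (-8) + 5 + 4 + ? → (3,5) = -15 − (-1) = -14.
Using anti-diagonal: -2 + (-3) + (-1) + (-4) + ? → (2,4) = -15 − (-10) = -5.
Row 3: 8 + 0 + (-3) + (-14) + ? = -15, so (3,4) = -6.
Using column 4: 1 + (-5) + (-6) + 7 + ? → (4,4) = -15 − (-3) = -12.
Main diagonal must total -15; the given cells sum to -5, so (1,1) = -10.
Using row 1: -10 + (-13) + 1 + (-2) + ? → (1,3) = -15 − (-24) = 9.
Row 4 must total -15; the given cells sum to -6, so (4,3) = -9.
The remaining cell in column 1 is (2,1) = -15 − (-4) = -11.
The remaining cell in column 3 is (2,3) = -15 − (-18) = 3.

3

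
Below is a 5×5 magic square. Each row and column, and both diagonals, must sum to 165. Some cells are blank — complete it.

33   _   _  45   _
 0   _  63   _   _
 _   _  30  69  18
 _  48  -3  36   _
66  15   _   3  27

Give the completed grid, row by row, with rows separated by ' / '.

33 57 21 45 9 / 0 39 63 12 51 / 42 6 30 69 18 / 24 48 -3 36 60 / 66 15 54 3 27

The remaining cell in row 5 is (5,3) = 165 − 111 = 54.
Column 3 must total 165; the given cells sum to 144, so (1,3) = 21.
Using column 4: 45 + 69 + 36 + 3 + ? → (2,4) = 165 − 153 = 12.
Main diagonal: 33 + 30 + 36 + 27 + ? = 165, so (2,2) = 39.
Anti-diagonal must total 165; the given cells sum to 156, so (1,5) = 9.
Using row 1: 33 + 21 + 45 + 9 + ? → (1,2) = 165 − 108 = 57.
Row 2: 0 + 39 + 63 + 12 + ? = 165, so (2,5) = 51.
From column 2, 165 − (57 + 39 + 48 + 15) gives (3,2) = 6.
Column 5 needs 165; the known cells sum to 105, so (4,5) = 60.
Row 3 needs 165; the known cells sum to 123, so (3,1) = 42.
Row 4 must total 165; the given cells sum to 141, so (4,1) = 24.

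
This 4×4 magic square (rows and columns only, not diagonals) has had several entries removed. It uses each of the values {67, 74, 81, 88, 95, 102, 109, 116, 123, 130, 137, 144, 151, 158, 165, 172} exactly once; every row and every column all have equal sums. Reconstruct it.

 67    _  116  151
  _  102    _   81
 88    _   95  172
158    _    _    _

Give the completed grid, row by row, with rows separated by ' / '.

The 16 entries sum to 1912, so each line sums to 1912/4 = 478.
The remaining cell in row 1 is (1,2) = 478 − 334 = 144.
Row 3 must total 478; the given cells sum to 355, so (3,2) = 123.
Column 1: 67 + 88 + 158 + ? = 478, so (2,1) = 165.
Using column 2: 144 + 102 + 123 + ? → (4,2) = 478 − 369 = 109.
From column 4, 478 − (151 + 81 + 172) gives (4,4) = 74.
Using row 2: 165 + 102 + 81 + ? → (2,3) = 478 − 348 = 130.
Row 4: 158 + 109 + 74 + ? = 478, so (4,3) = 137.

67 144 116 151 / 165 102 130 81 / 88 123 95 172 / 158 109 137 74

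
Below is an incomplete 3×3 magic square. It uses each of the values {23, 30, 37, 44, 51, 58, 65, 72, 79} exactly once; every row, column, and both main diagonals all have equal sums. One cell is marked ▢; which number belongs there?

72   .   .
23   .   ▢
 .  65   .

79

The 9 entries sum to 459, so each line sums to 459/3 = 153.
Column 1 must total 153; the given cells sum to 95, so (3,1) = 58.
Row 3 must total 153; the given cells sum to 123, so (3,3) = 30.
Main diagonal needs 153; the known cells sum to 102, so (2,2) = 51.
Anti-diagonal: 51 + 58 + ? = 153, so (1,3) = 44.
From row 1, 153 − (72 + 44) gives (1,2) = 37.
From row 2, 153 − (23 + 51) gives (2,3) = 79.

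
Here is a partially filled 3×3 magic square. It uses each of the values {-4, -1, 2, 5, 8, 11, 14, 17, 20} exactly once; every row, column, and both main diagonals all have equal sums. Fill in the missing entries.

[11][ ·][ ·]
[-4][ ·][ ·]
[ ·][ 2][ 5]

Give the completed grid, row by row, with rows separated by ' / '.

11 14 -1 / -4 8 20 / 17 2 5

The 9 entries sum to 72, so each line sums to 72/3 = 24.
Row 3 needs 24; the known cells sum to 7, so (3,1) = 17.
Main diagonal must total 24; the given cells sum to 16, so (2,2) = 8.
Anti-diagonal must total 24; the given cells sum to 25, so (1,3) = -1.
Using row 1: 11 + (-1) + ? → (1,2) = 24 − 10 = 14.
Row 2 must total 24; the given cells sum to 4, so (2,3) = 20.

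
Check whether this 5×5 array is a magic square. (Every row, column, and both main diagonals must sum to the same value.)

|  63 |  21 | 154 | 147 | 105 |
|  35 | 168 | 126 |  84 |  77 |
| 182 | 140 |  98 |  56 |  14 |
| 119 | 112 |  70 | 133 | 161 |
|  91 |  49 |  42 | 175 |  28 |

Row 1: 63 + 21 + 154 + 147 + 105 = 490.
Row 2: 35 + 168 + 126 + 84 + 77 = 490.
Row 3: 182 + 140 + 98 + 56 + 14 = 490.
Row 4: 119 + 112 + 70 + 133 + 161 = 595.
Row 5: 91 + 49 + 42 + 175 + 28 = 385.
Column 1: 63 + 35 + 182 + 119 + 91 = 490.
Column 2: 21 + 168 + 140 + 112 + 49 = 490.
Column 3: 154 + 126 + 98 + 70 + 42 = 490.
Column 4: 147 + 84 + 56 + 133 + 175 = 595.
Column 5: 105 + 77 + 14 + 161 + 28 = 385.
Main diagonal: 63 + 168 + 98 + 133 + 28 = 490.
Anti-diagonal: 105 + 84 + 98 + 112 + 91 = 490.

No — column 1 sums to 490 but row 4 sums to 595.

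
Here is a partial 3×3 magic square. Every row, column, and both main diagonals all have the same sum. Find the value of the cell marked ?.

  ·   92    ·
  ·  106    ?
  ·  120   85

134

Column 2 is complete and sums to 318; that is the magic constant.
From row 3, 318 − (120 + 85) gives (3,1) = 113.
Main diagonal must total 318; the given cells sum to 191, so (1,1) = 127.
Using anti-diagonal: 106 + 113 + ? → (1,3) = 318 − 219 = 99.
The remaining cell in column 1 is (2,1) = 318 − 240 = 78.
Column 3 needs 318; the known cells sum to 184, so (2,3) = 134.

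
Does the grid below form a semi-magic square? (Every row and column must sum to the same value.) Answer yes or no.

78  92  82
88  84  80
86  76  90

Row 1: 78 + 92 + 82 = 252.
Row 2: 88 + 84 + 80 = 252.
Row 3: 86 + 76 + 90 = 252.
Column 1: 78 + 88 + 86 = 252.
Column 2: 92 + 84 + 76 = 252.
Column 3: 82 + 80 + 90 = 252.
All lines sum to 252.

Yes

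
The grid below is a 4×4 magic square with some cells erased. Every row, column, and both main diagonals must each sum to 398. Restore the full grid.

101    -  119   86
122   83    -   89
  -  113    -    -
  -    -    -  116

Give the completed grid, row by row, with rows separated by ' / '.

Row 1: 101 + 119 + 86 + ? = 398, so (1,2) = 92.
Using row 2: 122 + 83 + 89 + ? → (2,3) = 398 − 294 = 104.
From column 2, 398 − (92 + 83 + 113) gives (4,2) = 110.
Column 4 needs 398; the known cells sum to 291, so (3,4) = 107.
The remaining cell in main diagonal is (3,3) = 398 − 300 = 98.
The remaining cell in anti-diagonal is (4,1) = 398 − 303 = 95.
The remaining cell in row 3 is (3,1) = 398 − 318 = 80.
The remaining cell in row 4 is (4,3) = 398 − 321 = 77.

101 92 119 86 / 122 83 104 89 / 80 113 98 107 / 95 110 77 116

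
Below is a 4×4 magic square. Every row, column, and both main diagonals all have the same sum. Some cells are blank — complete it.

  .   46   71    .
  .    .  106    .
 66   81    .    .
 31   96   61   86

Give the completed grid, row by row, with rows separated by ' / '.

Row 4 is already complete: 31 + 96 + 61 + 86 = 274, so that is the magic constant.
The remaining cell in column 2 is (2,2) = 274 − 223 = 51.
Column 3: 71 + 106 + 61 + ? = 274, so (3,3) = 36.
Using main diagonal: 51 + 36 + 86 + ? → (1,1) = 274 − 173 = 101.
Anti-diagonal: 106 + 81 + 31 + ? = 274, so (1,4) = 56.
Row 3 needs 274; the known cells sum to 183, so (3,4) = 91.
The remaining cell in column 1 is (2,1) = 274 − 198 = 76.
From column 4, 274 − (56 + 91 + 86) gives (2,4) = 41.

101 46 71 56 / 76 51 106 41 / 66 81 36 91 / 31 96 61 86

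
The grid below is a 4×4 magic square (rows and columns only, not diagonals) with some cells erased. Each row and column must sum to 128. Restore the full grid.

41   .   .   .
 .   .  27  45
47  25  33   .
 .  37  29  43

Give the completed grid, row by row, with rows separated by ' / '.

41 31 39 17 / 21 35 27 45 / 47 25 33 23 / 19 37 29 43

From row 3, 128 − (47 + 25 + 33) gives (3,4) = 23.
Row 4: 37 + 29 + 43 + ? = 128, so (4,1) = 19.
Column 1: 41 + 47 + 19 + ? = 128, so (2,1) = 21.
From column 3, 128 − (27 + 33 + 29) gives (1,3) = 39.
Using column 4: 45 + 23 + 43 + ? → (1,4) = 128 − 111 = 17.
From row 1, 128 − (41 + 39 + 17) gives (1,2) = 31.
Row 2: 21 + 27 + 45 + ? = 128, so (2,2) = 35.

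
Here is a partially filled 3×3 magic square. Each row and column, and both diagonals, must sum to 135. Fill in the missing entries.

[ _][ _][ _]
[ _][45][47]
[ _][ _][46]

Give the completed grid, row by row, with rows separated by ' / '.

From row 2, 135 − (45 + 47) gives (2,1) = 43.
The remaining cell in column 3 is (1,3) = 135 − 93 = 42.
Using main diagonal: 45 + 46 + ? → (1,1) = 135 − 91 = 44.
The remaining cell in anti-diagonal is (3,1) = 135 − 87 = 48.
From row 1, 135 − (44 + 42) gives (1,2) = 49.
From row 3, 135 − (48 + 46) gives (3,2) = 41.

44 49 42 / 43 45 47 / 48 41 46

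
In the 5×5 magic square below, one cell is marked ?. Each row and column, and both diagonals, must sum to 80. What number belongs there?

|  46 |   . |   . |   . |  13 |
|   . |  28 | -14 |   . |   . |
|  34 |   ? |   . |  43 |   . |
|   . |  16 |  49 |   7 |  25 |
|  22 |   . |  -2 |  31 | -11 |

-8

Row 4 must total 80; the given cells sum to 97, so (4,1) = -17.
Row 5: 22 + (-2) + 31 + (-11) + ? = 80, so (5,2) = 40.
From column 1, 80 − (46 + 34 + (-17) + 22) gives (2,1) = -5.
The remaining cell in main diagonal is (3,3) = 80 − 70 = 10.
Anti-diagonal must total 80; the given cells sum to 61, so (2,4) = 19.
Using row 2: -5 + 28 + (-14) + 19 + ? → (2,5) = 80 − 28 = 52.
Column 3 needs 80; the known cells sum to 43, so (1,3) = 37.
From column 4, 80 − (19 + 43 + 7 + 31) gives (1,4) = -20.
Column 5 must total 80; the given cells sum to 79, so (3,5) = 1.
Row 1 must total 80; the given cells sum to 76, so (1,2) = 4.
Row 3 needs 80; the known cells sum to 88, so (3,2) = -8.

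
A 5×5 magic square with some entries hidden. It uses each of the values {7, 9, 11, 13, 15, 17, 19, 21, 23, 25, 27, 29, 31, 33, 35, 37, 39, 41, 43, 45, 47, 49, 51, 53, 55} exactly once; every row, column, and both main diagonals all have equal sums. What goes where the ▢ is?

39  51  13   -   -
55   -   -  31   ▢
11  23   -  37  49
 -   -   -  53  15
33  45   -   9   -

The 25 entries sum to 775, so each line sums to 775/5 = 155.
Using row 3: 11 + 23 + 37 + 49 + ? → (3,3) = 155 − 120 = 35.
Using column 1: 39 + 55 + 11 + 33 + ? → (4,1) = 155 − 138 = 17.
From column 4, 155 − (31 + 37 + 53 + 9) gives (1,4) = 25.
Using row 1: 39 + 51 + 13 + 25 + ? → (1,5) = 155 − 128 = 27.
Using anti-diagonal: 27 + 31 + 35 + 33 + ? → (4,2) = 155 − 126 = 29.
Row 4: 17 + 29 + 53 + 15 + ? = 155, so (4,3) = 41.
The remaining cell in column 2 is (2,2) = 155 − 148 = 7.
The remaining cell in main diagonal is (5,5) = 155 − 134 = 21.
Using row 5: 33 + 45 + 9 + 21 + ? → (5,3) = 155 − 108 = 47.
Column 3 must total 155; the given cells sum to 136, so (2,3) = 19.
Column 5 must total 155; the given cells sum to 112, so (2,5) = 43.

43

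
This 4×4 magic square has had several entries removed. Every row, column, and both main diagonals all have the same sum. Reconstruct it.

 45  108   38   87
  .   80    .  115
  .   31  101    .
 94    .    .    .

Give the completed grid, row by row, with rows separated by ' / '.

45 108 38 87 / 17 80 66 115 / 122 31 101 24 / 94 59 73 52

Row 1 is already complete: 45 + 108 + 38 + 87 = 278, so that is the magic constant.
The remaining cell in column 2 is (4,2) = 278 − 219 = 59.
The remaining cell in main diagonal is (4,4) = 278 − 226 = 52.
Anti-diagonal needs 278; the known cells sum to 212, so (2,3) = 66.
Row 2 must total 278; the given cells sum to 261, so (2,1) = 17.
Using row 4: 94 + 59 + 52 + ? → (4,3) = 278 − 205 = 73.
Using column 1: 45 + 17 + 94 + ? → (3,1) = 278 − 156 = 122.
Column 4 must total 278; the given cells sum to 254, so (3,4) = 24.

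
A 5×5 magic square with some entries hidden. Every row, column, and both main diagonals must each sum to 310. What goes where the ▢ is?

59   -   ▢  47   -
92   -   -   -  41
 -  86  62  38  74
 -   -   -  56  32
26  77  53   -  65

Row 3: 86 + 62 + 38 + 74 + ? = 310, so (3,1) = 50.
Row 5: 26 + 77 + 53 + 65 + ? = 310, so (5,4) = 89.
From column 1, 310 − (59 + 92 + 50 + 26) gives (4,1) = 83.
Using column 4: 47 + 38 + 56 + 89 + ? → (2,4) = 310 − 230 = 80.
Column 5 must total 310; the given cells sum to 212, so (1,5) = 98.
The remaining cell in main diagonal is (2,2) = 310 − 242 = 68.
Anti-diagonal needs 310; the known cells sum to 266, so (4,2) = 44.
From row 2, 310 − (92 + 68 + 80 + 41) gives (2,3) = 29.
Row 4: 83 + 44 + 56 + 32 + ? = 310, so (4,3) = 95.
Column 2 must total 310; the given cells sum to 275, so (1,2) = 35.
Using column 3: 29 + 62 + 95 + 53 + ? → (1,3) = 310 − 239 = 71.

71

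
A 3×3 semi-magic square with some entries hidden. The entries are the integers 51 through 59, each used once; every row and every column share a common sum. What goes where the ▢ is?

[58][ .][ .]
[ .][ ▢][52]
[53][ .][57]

The entries are 51 through 59, which sum to 495, so each line sums to 495/3 = 165.
Row 3: 53 + 57 + ? = 165, so (3,2) = 55.
Column 1 needs 165; the known cells sum to 111, so (2,1) = 54.
From column 3, 165 − (52 + 57) gives (1,3) = 56.
Row 1 needs 165; the known cells sum to 114, so (1,2) = 51.
Using row 2: 54 + 52 + ? → (2,2) = 165 − 106 = 59.

59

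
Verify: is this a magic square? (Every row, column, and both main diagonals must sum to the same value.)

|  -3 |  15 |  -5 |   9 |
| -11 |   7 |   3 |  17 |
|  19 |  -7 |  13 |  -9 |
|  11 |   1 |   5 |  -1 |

Row 1: -3 + 15 + (-5) + 9 = 16.
Row 2: -11 + 7 + 3 + 17 = 16.
Row 3: 19 + (-7) + 13 + (-9) = 16.
Row 4: 11 + 1 + 5 + (-1) = 16.
Column 1: -3 + (-11) + 19 + 11 = 16.
Column 2: 15 + 7 + (-7) + 1 = 16.
Column 3: -5 + 3 + 13 + 5 = 16.
Column 4: 9 + 17 + (-9) + (-1) = 16.
Main diagonal: -3 + 7 + 13 + (-1) = 16.
Anti-diagonal: 9 + 3 + (-7) + 11 = 16.
All lines sum to 16.

Yes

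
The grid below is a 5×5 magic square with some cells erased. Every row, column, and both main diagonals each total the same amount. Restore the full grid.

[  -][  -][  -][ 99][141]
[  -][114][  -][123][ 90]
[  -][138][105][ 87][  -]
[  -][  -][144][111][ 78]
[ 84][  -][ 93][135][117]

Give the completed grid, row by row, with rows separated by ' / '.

108 75 132 99 141 / 147 114 81 123 90 / 96 138 105 87 129 / 120 102 144 111 78 / 84 126 93 135 117

Column 4 is already complete: 99 + 123 + 87 + 111 + 135 = 555, so that is the magic constant.
Using row 5: 84 + 93 + 135 + 117 + ? → (5,2) = 555 − 429 = 126.
Using column 5: 141 + 90 + 78 + 117 + ? → (3,5) = 555 − 426 = 129.
Using main diagonal: 114 + 105 + 111 + 117 + ? → (1,1) = 555 − 447 = 108.
Anti-diagonal needs 555; the known cells sum to 453, so (4,2) = 102.
The remaining cell in row 3 is (3,1) = 555 − 459 = 96.
Row 4: 102 + 144 + 111 + 78 + ? = 555, so (4,1) = 120.
Using column 1: 108 + 96 + 120 + 84 + ? → (2,1) = 555 − 408 = 147.
Column 2 needs 555; the known cells sum to 480, so (1,2) = 75.
Row 1: 108 + 75 + 99 + 141 + ? = 555, so (1,3) = 132.
The remaining cell in row 2 is (2,3) = 555 − 474 = 81.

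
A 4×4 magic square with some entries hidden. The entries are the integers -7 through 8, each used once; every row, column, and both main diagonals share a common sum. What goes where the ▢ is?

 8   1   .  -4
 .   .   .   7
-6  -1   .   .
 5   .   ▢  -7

The entries are -7 through 8, which sum to 8, so each line sums to 8/4 = 2.
Row 1 needs 2; the known cells sum to 5, so (1,3) = -3.
Column 1: 8 + (-6) + 5 + ? = 2, so (2,1) = -5.
Using column 4: -4 + 7 + (-7) + ? → (3,4) = 2 − (-4) = 6.
From anti-diagonal, 2 − (-4 + (-1) + 5) gives (2,3) = 2.
The remaining cell in row 2 is (2,2) = 2 − 4 = -2.
The remaining cell in row 3 is (3,3) = 2 − (-1) = 3.
Column 2 needs 2; the known cells sum to -2, so (4,2) = 4.
Column 3 must total 2; the given cells sum to 2, so (4,3) = 0.

0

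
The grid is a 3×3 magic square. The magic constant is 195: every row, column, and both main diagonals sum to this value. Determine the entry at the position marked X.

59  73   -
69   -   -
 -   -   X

The remaining cell in row 1 is (1,3) = 195 − 132 = 63.
Column 1: 59 + 69 + ? = 195, so (3,1) = 67.
The remaining cell in anti-diagonal is (2,2) = 195 − 130 = 65.
Row 2 must total 195; the given cells sum to 134, so (2,3) = 61.
Column 2 needs 195; the known cells sum to 138, so (3,2) = 57.
The remaining cell in column 3 is (3,3) = 195 − 124 = 71.

71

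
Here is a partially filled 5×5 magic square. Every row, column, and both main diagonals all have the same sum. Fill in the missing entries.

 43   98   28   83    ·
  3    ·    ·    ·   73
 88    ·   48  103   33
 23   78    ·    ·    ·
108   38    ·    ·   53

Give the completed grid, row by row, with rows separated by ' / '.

Column 1 is already complete: 43 + 3 + 88 + 23 + 108 = 265, so that is the magic constant.
Using row 1: 43 + 98 + 28 + 83 + ? → (1,5) = 265 − 252 = 13.
Using row 3: 88 + 48 + 103 + 33 + ? → (3,2) = 265 − 272 = -7.
The remaining cell in column 2 is (2,2) = 265 − 207 = 58.
Column 5: 13 + 73 + 33 + 53 + ? = 265, so (4,5) = 93.
Main diagonal: 43 + 58 + 48 + 53 + ? = 265, so (4,4) = 63.
Anti-diagonal needs 265; the known cells sum to 247, so (2,4) = 18.
Row 2: 3 + 58 + 18 + 73 + ? = 265, so (2,3) = 113.
The remaining cell in row 4 is (4,3) = 265 − 257 = 8.
Using column 3: 28 + 113 + 48 + 8 + ? → (5,3) = 265 − 197 = 68.
Column 4: 83 + 18 + 103 + 63 + ? = 265, so (5,4) = -2.

43 98 28 83 13 / 3 58 113 18 73 / 88 -7 48 103 33 / 23 78 8 63 93 / 108 38 68 -2 53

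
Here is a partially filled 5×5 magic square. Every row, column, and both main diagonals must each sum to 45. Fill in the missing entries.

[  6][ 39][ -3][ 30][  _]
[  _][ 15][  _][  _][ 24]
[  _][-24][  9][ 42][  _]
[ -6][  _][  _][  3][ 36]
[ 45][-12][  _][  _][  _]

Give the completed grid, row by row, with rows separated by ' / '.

6 39 -3 30 -27 / -18 15 33 -9 24 / 18 -24 9 42 0 / -6 27 -15 3 36 / 45 -12 21 -21 12

From row 1, 45 − (6 + 39 + (-3) + 30) gives (1,5) = -27.
The remaining cell in column 2 is (4,2) = 45 − 18 = 27.
Main diagonal: 6 + 15 + 9 + 3 + ? = 45, so (5,5) = 12.
Using anti-diagonal: -27 + 9 + 27 + 45 + ? → (2,4) = 45 − 54 = -9.
Using row 4: -6 + 27 + 3 + 36 + ? → (4,3) = 45 − 60 = -15.
Column 4 must total 45; the given cells sum to 66, so (5,4) = -21.
Column 5 must total 45; the given cells sum to 45, so (3,5) = 0.
From row 3, 45 − (-24 + 9 + 42 + 0) gives (3,1) = 18.
From row 5, 45 − (45 + (-12) + (-21) + 12) gives (5,3) = 21.
Using column 1: 6 + 18 + (-6) + 45 + ? → (2,1) = 45 − 63 = -18.
The remaining cell in column 3 is (2,3) = 45 − 12 = 33.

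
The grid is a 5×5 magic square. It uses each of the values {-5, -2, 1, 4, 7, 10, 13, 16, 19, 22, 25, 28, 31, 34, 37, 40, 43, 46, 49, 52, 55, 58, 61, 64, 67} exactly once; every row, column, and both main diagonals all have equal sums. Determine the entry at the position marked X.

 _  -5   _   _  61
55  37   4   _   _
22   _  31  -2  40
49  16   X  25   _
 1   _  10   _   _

58

The 25 entries sum to 775, so each line sums to 775/5 = 155.
Using row 3: 22 + 31 + (-2) + 40 + ? → (3,2) = 155 − 91 = 64.
From column 1, 155 − (55 + 22 + 49 + 1) gives (1,1) = 28.
Using column 2: -5 + 37 + 64 + 16 + ? → (5,2) = 155 − 112 = 43.
Main diagonal must total 155; the given cells sum to 121, so (5,5) = 34.
Anti-diagonal needs 155; the known cells sum to 109, so (2,4) = 46.
Row 2 needs 155; the known cells sum to 142, so (2,5) = 13.
Using row 5: 1 + 43 + 10 + 34 + ? → (5,4) = 155 − 88 = 67.
Column 4 needs 155; the known cells sum to 136, so (1,4) = 19.
Column 5: 61 + 13 + 40 + 34 + ? = 155, so (4,5) = 7.
Row 1 needs 155; the known cells sum to 103, so (1,3) = 52.
Row 4 needs 155; the known cells sum to 97, so (4,3) = 58.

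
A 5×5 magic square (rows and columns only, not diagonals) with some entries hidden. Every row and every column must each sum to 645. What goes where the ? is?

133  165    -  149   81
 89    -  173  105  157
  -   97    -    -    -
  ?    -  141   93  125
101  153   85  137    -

177

Row 1: 133 + 165 + 149 + 81 + ? = 645, so (1,3) = 117.
From row 2, 645 − (89 + 173 + 105 + 157) gives (2,2) = 121.
Row 5 needs 645; the known cells sum to 476, so (5,5) = 169.
Column 2 must total 645; the given cells sum to 536, so (4,2) = 109.
Column 3 needs 645; the known cells sum to 516, so (3,3) = 129.
Column 4 must total 645; the given cells sum to 484, so (3,4) = 161.
From column 5, 645 − (81 + 157 + 125 + 169) gives (3,5) = 113.
From row 3, 645 − (97 + 129 + 161 + 113) gives (3,1) = 145.
Row 4 needs 645; the known cells sum to 468, so (4,1) = 177.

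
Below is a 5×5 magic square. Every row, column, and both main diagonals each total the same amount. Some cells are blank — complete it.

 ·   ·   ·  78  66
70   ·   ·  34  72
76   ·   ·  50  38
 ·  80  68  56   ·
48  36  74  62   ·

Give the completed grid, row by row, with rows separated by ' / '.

54 42 40 78 66 / 70 58 46 34 72 / 76 64 52 50 38 / 32 80 68 56 44 / 48 36 74 62 60

Column 4 is already complete: 78 + 34 + 50 + 56 + 62 = 280, so that is the magic constant.
Row 5 needs 280; the known cells sum to 220, so (5,5) = 60.
Column 5: 66 + 72 + 38 + 60 + ? = 280, so (4,5) = 44.
Anti-diagonal must total 280; the given cells sum to 228, so (3,3) = 52.
From row 3, 280 − (76 + 52 + 50 + 38) gives (3,2) = 64.
Row 4 must total 280; the given cells sum to 248, so (4,1) = 32.
From column 1, 280 − (70 + 76 + 32 + 48) gives (1,1) = 54.
Main diagonal: 54 + 52 + 56 + 60 + ? = 280, so (2,2) = 58.
From row 2, 280 − (70 + 58 + 34 + 72) gives (2,3) = 46.
Using column 2: 58 + 64 + 80 + 36 + ? → (1,2) = 280 − 238 = 42.
Column 3: 46 + 52 + 68 + 74 + ? = 280, so (1,3) = 40.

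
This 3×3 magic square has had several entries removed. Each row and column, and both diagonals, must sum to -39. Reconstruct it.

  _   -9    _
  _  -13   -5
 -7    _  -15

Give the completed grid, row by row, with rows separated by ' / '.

-11 -9 -19 / -21 -13 -5 / -7 -17 -15

Row 2 needs -39; the known cells sum to -18, so (2,1) = -21.
From row 3, -39 − (-7 + (-15)) gives (3,2) = -17.
Column 1 needs -39; the known cells sum to -28, so (1,1) = -11.
Column 3 needs -39; the known cells sum to -20, so (1,3) = -19.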